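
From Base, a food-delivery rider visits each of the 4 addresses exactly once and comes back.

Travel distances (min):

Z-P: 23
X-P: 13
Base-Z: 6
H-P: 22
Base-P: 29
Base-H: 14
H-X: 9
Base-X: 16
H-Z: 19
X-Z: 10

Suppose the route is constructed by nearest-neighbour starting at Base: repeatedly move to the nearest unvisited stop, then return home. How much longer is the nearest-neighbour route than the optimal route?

Base: Z=6, H=14, X=16, P=29 ⇒ Z
Z: X=10, H=19, P=23 ⇒ X
X: H=9, P=13 ⇒ H
H: P=22 ⇒ P
NN route Base → Z → X → H → P → Base costs 76.
Optimal: Base → H → X → P → Z → Base costs 65 (by enumerating all 12 distinct tours).
Excess = 76 − 65 = 11.

The nearest-neighbour route is 11 min longer than optimal.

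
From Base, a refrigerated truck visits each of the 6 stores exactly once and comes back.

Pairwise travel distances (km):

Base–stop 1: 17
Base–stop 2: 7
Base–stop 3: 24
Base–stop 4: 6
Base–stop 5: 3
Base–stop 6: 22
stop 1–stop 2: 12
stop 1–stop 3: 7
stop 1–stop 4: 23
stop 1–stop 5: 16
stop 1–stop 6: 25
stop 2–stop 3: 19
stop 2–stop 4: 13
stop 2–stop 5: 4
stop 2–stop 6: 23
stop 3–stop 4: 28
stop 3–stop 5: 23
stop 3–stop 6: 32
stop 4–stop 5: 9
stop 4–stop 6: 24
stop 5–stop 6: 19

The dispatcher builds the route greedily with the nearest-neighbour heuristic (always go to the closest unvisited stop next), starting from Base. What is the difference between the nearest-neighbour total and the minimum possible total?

From Base: stop 5=3, stop 4=6, stop 2=7, stop 1=17, stop 6=22, stop 3=24 → choose stop 5 (3).
From stop 5: stop 2=4, stop 4=9, stop 1=16, stop 6=19, stop 3=23 → choose stop 2 (4).
From stop 2: stop 1=12, stop 4=13, stop 3=19, stop 6=23 → choose stop 1 (12).
From stop 1: stop 3=7, stop 4=23, stop 6=25 → choose stop 3 (7).
From stop 3: stop 4=28, stop 6=32 → choose stop 4 (28).
From stop 4: stop 6=24 → choose stop 6 (24).
NN route Base → stop 5 → stop 2 → stop 1 → stop 3 → stop 4 → stop 6 → Base costs 100.
Optimal: Base → stop 4 → stop 6 → stop 1 → stop 3 → stop 2 → stop 5 → Base costs 88 (by enumerating all 360 distinct tours).
Excess = 100 − 88 = 12.

12 km longer than the optimal tour.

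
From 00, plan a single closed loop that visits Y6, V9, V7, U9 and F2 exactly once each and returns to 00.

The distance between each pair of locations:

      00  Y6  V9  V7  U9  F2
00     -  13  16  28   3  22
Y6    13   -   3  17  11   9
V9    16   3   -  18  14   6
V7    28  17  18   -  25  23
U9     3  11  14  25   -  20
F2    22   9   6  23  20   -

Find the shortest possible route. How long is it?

73 — the shortest possible round trip.

With 5 stops there are 5!/2 = 60 distinct round trips (a route and its reverse cost the same).
00 → Y6 → V9 → V7 → U9 → F2 → 00: 13+3+18+25+20+22 = 101
00 → Y6 → V9 → V7 → F2 → U9 → 00: 13+3+18+23+20+3 = 80
00 → Y6 → V9 → U9 → V7 → F2 → 00: 13+3+14+25+23+22 = 100
00 → Y6 → V9 → U9 → F2 → V7 → 00: 13+3+14+20+23+28 = 101
00 → Y6 → V9 → F2 → V7 → U9 → 00: 13+3+6+23+25+3 = 73
00 → Y6 → V9 → F2 → U9 → V7 → 00: 13+3+6+20+25+28 = 95
00 → Y6 → V7 → V9 → U9 → F2 → 00: 13+17+18+14+20+22 = 104
00 → Y6 → V7 → V9 → F2 → U9 → 00: 13+17+18+6+20+3 = 77
00 → Y6 → V7 → U9 → V9 → F2 → 00: 13+17+25+14+6+22 = 97
00 → Y6 → V7 → U9 → F2 → V9 → 00: 13+17+25+20+6+16 = 97
00 → Y6 → V7 → F2 → V9 → U9 → 00: 13+17+23+6+14+3 = 76
00 → Y6 → V7 → F2 → U9 → V9 → 00: 13+17+23+20+14+16 = 103
00 → Y6 → U9 → V9 → V7 → F2 → 00: 13+11+14+18+23+22 = 101
00 → Y6 → U9 → V9 → F2 → V7 → 00: 13+11+14+6+23+28 = 95
… (46 more)
The minimum is 73.
One optimal route: 00 → Y6 → V9 → F2 → V7 → U9 → 00 (or its reverse).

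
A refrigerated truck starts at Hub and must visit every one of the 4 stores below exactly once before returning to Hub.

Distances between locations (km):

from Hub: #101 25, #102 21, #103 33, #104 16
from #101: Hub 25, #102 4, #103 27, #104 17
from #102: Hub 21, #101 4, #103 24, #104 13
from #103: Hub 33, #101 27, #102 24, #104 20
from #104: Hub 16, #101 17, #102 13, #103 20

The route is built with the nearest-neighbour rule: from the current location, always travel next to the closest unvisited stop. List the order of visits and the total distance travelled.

At Hub the remaining stops are #104 16, #102 21, #101 25, #103 33; go to #104.
At #104 the remaining stops are #102 13, #101 17, #103 20; go to #102.
At #102 the remaining stops are #101 4, #103 24; go to #101.
At #101 the remaining stops are #103 27; go to #103.
Return #103→Hub: 33.
Total = 16 + 13 + 4 + 27 + 33 = 93.

Nearest-neighbour total = 93 km; route Hub → #104 → #102 → #101 → #103 → Hub.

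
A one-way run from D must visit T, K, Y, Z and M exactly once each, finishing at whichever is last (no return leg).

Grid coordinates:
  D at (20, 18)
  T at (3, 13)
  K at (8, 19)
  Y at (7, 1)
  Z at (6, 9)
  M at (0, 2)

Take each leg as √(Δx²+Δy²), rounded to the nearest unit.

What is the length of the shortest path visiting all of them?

Minimum one-way distance = 40.

There are 5! = 120 possible orderings.
D → T → K → Y → Z → M: 18+8+18+8+9 = 61
D → T → K → Y → M → Z: 18+8+18+7+9 = 60
D → T → K → Z → Y → M: 18+8+10+8+7 = 51
D → T → K → Z → M → Y: 18+8+10+9+7 = 52
D → T → K → M → Y → Z: 18+8+19+7+8 = 60
D → T → K → M → Z → Y: 18+8+19+9+8 = 62
D → T → Y → K → Z → M: 18+13+18+10+9 = 68
D → T → Y → K → M → Z: 18+13+18+19+9 = 77
D → T → Y → Z → K → M: 18+13+8+10+19 = 68
D → T → Y → Z → M → K: 18+13+8+9+19 = 67
D → T → Y → M → K → Z: 18+13+7+19+10 = 67
D → T → Y → M → Z → K: 18+13+7+9+10 = 57
D → T → Z → K → Y → M: 18+5+10+18+7 = 58
D → T → Z → K → M → Y: 18+5+10+19+7 = 59
… (106 more)
D → K → T → Z → Y → M: 12+8+5+8+7 = 40  ← best
The minimum is 40.
One shortest path: D → K → T → Z → Y → M.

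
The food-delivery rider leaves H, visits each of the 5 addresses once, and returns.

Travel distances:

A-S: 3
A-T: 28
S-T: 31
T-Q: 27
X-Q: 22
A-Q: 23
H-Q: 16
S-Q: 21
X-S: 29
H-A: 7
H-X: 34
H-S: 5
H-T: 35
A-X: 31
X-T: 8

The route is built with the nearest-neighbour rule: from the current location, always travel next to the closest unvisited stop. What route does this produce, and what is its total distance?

Total distance 96 via the nearest-neighbour route H → S → A → Q → X → T → H.

From H: distances to unvisited — S=5, A=7, Q=16, X=34, T=35. Nearest is S (5).
From S: distances to unvisited — A=3, Q=21, X=29, T=31. Nearest is A (3).
From A: distances to unvisited — Q=23, T=28, X=31. Nearest is Q (23).
From Q: distances to unvisited — X=22, T=27. Nearest is X (22).
From X: distances to unvisited — T=8. Nearest is T (8).
Return T→H: 35.
Total = 5 + 3 + 23 + 22 + 8 + 35 = 96.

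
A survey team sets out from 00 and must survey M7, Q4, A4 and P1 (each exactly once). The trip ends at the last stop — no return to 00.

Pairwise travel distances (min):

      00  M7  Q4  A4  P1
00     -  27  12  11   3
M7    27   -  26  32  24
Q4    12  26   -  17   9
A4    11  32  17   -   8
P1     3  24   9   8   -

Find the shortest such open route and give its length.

There are 4! = 24 possible orderings.
00→M7→Q4→A4→P1: 27+26+17+8 = 78
00→M7→Q4→P1→A4: 27+26+9+8 = 70
00→M7→A4→Q4→P1: 27+32+17+9 = 85
00→M7→A4→P1→Q4: 27+32+8+9 = 76
00→M7→P1→Q4→A4: 27+24+9+17 = 77
00→M7→P1→A4→Q4: 27+24+8+17 = 76
00→Q4→M7→A4→P1: 12+26+32+8 = 78
00→Q4→M7→P1→A4: 12+26+24+8 = 70
00→Q4→A4→M7→P1: 12+17+32+24 = 85
00→Q4→A4→P1→M7: 12+17+8+24 = 61
00→Q4→P1→M7→A4: 12+9+24+32 = 77
00→Q4→P1→A4→M7: 12+9+8+32 = 61
00→A4→M7→Q4→P1: 11+32+26+9 = 78
00→A4→M7→P1→Q4: 11+32+24+9 = 76
… (10 more)
00→A4→P1→Q4→M7: 11+8+9+26 = 54  ← best
The minimum is 54.
One shortest path: 00 → A4 → P1 → Q4 → M7.

54 min — the minimum one-way total.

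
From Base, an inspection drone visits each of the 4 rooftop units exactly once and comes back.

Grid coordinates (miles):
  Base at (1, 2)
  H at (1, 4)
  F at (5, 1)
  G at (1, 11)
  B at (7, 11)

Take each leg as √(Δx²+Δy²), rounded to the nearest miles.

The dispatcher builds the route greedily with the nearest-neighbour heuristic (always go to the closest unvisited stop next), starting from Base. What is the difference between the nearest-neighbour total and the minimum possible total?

From Base: H=2, F=4, G=9, B=11 → choose H (2).
From H: F=5, G=7, B=9 → choose F (5).
From F: B=10, G=11 → choose B (10).
From B: G=6 → choose G (6).
NN route Base → H → F → B → G → Base costs 32.
Optimal: Base → H → G → B → F → Base costs 29 (by enumerating all 12 distinct tours).
Excess = 32 − 29 = 3.

The nearest-neighbour route is 3 miles longer than optimal.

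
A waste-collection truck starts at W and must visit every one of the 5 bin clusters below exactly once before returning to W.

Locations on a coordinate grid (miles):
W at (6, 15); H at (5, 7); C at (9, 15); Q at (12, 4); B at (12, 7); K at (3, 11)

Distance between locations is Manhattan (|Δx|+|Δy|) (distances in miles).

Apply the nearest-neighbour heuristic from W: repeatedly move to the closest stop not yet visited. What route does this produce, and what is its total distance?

Total distance 46 miles via the nearest-neighbour route W → C → K → H → B → Q → W.

At W the remaining stops are C 3, K 7, H 9, B 14, Q 17; go to C.
At C the remaining stops are K 10, B 11, H 12, Q 14; go to K.
At K the remaining stops are H 6, B 13, Q 16; go to H.
At H the remaining stops are B 7, Q 10; go to B.
At B the remaining stops are Q 3; go to Q.
Return Q→W: 17.
Total = 3 + 10 + 6 + 7 + 3 + 17 = 46.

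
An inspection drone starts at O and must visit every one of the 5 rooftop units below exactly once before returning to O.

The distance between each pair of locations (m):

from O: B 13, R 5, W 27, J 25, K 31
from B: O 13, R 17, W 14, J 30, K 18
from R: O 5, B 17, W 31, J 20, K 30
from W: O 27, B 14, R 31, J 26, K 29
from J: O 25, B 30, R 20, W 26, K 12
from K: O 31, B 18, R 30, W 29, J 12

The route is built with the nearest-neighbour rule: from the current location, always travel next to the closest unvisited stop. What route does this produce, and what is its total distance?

O → [R:5 / B:13 / J:25 / W:27 / K:31] → R (5)
R → [B:17 / J:20 / K:30 / W:31] → B (17)
B → [W:14 / K:18 / J:30] → W (14)
W → [J:26 / K:29] → J (26)
J → [K:12] → K (12)
Return K→O: 31.
Total = 5 + 17 + 14 + 26 + 12 + 31 = 105.

Total distance 105 m via the nearest-neighbour route O → R → B → W → J → K → O.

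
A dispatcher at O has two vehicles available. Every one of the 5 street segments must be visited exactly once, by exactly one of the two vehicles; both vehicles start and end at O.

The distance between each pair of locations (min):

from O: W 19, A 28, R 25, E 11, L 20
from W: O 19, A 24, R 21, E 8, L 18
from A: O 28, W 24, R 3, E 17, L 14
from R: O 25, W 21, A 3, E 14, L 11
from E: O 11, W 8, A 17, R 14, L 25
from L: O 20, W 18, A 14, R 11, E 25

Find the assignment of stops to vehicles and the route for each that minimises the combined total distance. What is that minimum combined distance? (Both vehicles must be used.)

Try each way of splitting the stops between the two vehicles (each non-empty) and, for each split, find the best tour for each vehicle:
  {W} + {A, R, E, L}: 38 + 62 = 100
  {A} + {W, R, E, L}: 56 + 71 = 127
  {W, A} + {R, E, L}: 71 + 56 = 127
  {R} + {W, A, E, L}: 50 + 77 = 127
  {W, R} + {A, E, L}: 65 + 62 = 127
  {A, R} + {W, E, L}: 56 + 57 = 113
  … (15 splits in total)
  {E} + {W, A, R, L}: 22 + 77 = 99  ← best
Best: vehicle 1 O → E → O = 22; vehicle 2 O → W → A → R → L → O = 77; combined 99.

Minimum combined distance: 99 min.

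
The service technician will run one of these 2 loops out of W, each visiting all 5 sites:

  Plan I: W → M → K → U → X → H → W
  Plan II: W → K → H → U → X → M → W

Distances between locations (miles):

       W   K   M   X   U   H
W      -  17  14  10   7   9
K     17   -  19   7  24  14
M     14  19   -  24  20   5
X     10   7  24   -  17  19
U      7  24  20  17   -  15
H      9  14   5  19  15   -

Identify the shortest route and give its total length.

Shortest is Plan II, total 101 miles.

Plan I: 14 + 19 + 24 + 17 + 19 + 9 = 102
Plan II: 17 + 14 + 15 + 17 + 24 + 14 = 101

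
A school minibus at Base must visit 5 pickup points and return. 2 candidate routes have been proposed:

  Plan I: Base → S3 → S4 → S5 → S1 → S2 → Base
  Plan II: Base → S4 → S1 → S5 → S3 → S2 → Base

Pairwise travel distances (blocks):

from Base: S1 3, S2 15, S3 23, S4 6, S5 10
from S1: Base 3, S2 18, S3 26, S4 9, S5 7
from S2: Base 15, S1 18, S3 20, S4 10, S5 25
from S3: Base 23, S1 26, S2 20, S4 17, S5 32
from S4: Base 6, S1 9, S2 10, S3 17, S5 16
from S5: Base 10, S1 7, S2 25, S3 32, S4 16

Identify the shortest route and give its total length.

89 blocks — Plan II is the shortest.

Plan I: 23 + 17 + 16 + 7 + 18 + 15 = 96
Plan II: 6 + 9 + 7 + 32 + 20 + 15 = 89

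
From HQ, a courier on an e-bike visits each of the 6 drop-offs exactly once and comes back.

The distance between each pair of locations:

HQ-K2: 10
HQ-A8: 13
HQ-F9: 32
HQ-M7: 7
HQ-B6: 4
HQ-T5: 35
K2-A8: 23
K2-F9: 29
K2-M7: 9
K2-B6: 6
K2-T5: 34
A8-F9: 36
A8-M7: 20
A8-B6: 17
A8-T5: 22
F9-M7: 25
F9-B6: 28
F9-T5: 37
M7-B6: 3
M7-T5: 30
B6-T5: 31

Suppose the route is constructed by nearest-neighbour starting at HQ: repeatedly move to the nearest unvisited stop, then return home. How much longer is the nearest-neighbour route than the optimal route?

14 longer than the optimal tour.

HQ: B6=4, M7=7, K2=10, A8=13, F9=32, T5=35 ⇒ B6
B6: M7=3, K2=6, A8=17, F9=28, T5=31 ⇒ M7
M7: K2=9, A8=20, F9=25, T5=30 ⇒ K2
K2: A8=23, F9=29, T5=34 ⇒ A8
A8: T5=22, F9=36 ⇒ T5
T5: F9=37 ⇒ F9
NN route HQ → B6 → M7 → K2 → A8 → T5 → F9 → HQ costs 130.
Optimal: HQ → K2 → B6 → M7 → F9 → T5 → A8 → HQ costs 116 (by enumerating all 360 distinct tours).
Excess = 130 − 116 = 14.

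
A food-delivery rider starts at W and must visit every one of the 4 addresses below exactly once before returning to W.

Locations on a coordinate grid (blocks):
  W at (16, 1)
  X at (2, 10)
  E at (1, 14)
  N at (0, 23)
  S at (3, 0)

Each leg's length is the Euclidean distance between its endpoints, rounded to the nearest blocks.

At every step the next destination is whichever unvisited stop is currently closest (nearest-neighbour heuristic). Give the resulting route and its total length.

W → [S:13 / X:17 / E:20 / N:27] → S (13)
S → [X:10 / E:14 / N:23] → X (10)
X → [E:4 / N:13] → E (4)
E → [N:9] → N (9)
Return N→W: 27.
Total = 13 + 10 + 4 + 9 + 27 = 63.

63 blocks along W → S → X → E → N → W.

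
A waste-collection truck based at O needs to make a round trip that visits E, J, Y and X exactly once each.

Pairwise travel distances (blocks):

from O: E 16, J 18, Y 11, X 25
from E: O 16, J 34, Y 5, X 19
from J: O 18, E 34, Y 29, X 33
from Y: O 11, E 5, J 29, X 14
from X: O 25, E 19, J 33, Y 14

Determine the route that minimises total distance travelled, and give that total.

86 blocks — the shortest possible round trip.

There are 12 distinct closed tours to check (reversals are equivalent).
O-E-J-Y-X-O: 16+34+29+14+25 = 118
O-E-J-X-Y-O: 16+34+33+14+11 = 108
O-E-Y-J-X-O: 16+5+29+33+25 = 108
O-E-Y-X-J-O: 16+5+14+33+18 = 86
O-E-X-J-Y-O: 16+19+33+29+11 = 108
O-E-X-Y-J-O: 16+19+14+29+18 = 96
O-J-E-Y-X-O: 18+34+5+14+25 = 96
O-J-E-X-Y-O: 18+34+19+14+11 = 96
O-J-Y-E-X-O: 18+29+5+19+25 = 96
O-J-X-E-Y-O: 18+33+19+5+11 = 86
O-Y-E-J-X-O: 11+5+34+33+25 = 108
O-Y-J-E-X-O: 11+29+34+19+25 = 118
The minimum is 86.
One optimal route: O → E → Y → X → J → O (or its reverse).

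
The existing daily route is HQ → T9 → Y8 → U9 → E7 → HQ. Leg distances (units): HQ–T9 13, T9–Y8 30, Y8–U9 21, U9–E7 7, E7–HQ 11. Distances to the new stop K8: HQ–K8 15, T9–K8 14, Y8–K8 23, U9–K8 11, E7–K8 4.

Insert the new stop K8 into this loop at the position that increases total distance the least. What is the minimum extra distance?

Insertion cost between consecutive stops i–j is d(i,K8) + d(K8,j) − d(i,j):
  between HQ and T9: 15 + 14 − 13 = 16
  between T9 and Y8: 14 + 23 − 30 = 7
  between Y8 and U9: 23 + 11 − 21 = 13
  between U9 and E7: 11 + 4 − 7 = 8
  between E7 and HQ: 4 + 15 − 11 = 8
Cheapest insertion is between T9 and Y8, adding 7.
New total = 82 + 7 = 89.

Adding 7 by placing K8 on the T9–Y8 leg.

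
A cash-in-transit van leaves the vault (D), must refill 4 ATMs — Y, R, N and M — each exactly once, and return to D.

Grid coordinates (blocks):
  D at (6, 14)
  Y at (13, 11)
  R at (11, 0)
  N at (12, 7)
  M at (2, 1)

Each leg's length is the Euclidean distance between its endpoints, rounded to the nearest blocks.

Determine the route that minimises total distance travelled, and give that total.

Shortest round trip = 42 blocks.

There are 12 distinct closed tours to check (reversals are equivalent).
D-Y-R-N-M-D: 8+11+7+12+14 = 52
D-Y-R-M-N-D: 8+11+9+12+9 = 49
D-Y-N-R-M-D: 8+4+7+9+14 = 42
D-Y-N-M-R-D: 8+4+12+9+15 = 48
D-Y-M-R-N-D: 8+15+9+7+9 = 48
D-Y-M-N-R-D: 8+15+12+7+15 = 57
D-R-Y-N-M-D: 15+11+4+12+14 = 56
D-R-Y-M-N-D: 15+11+15+12+9 = 62
D-R-N-Y-M-D: 15+7+4+15+14 = 55
D-R-M-Y-N-D: 15+9+15+4+9 = 52
D-N-Y-R-M-D: 9+4+11+9+14 = 47
D-N-R-Y-M-D: 9+7+11+15+14 = 56
The minimum is 42.
One optimal route: D → Y → N → R → M → D (or its reverse).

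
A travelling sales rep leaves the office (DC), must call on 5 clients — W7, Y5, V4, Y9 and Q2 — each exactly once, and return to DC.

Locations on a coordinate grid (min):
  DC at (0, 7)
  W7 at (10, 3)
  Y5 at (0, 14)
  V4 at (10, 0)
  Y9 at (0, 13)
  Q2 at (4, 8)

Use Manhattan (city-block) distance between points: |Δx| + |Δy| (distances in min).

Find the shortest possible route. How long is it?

48 min — the shortest possible round trip.

There are 60 distinct closed tours to check (reversals are equivalent).
DC-W7-Y5-V4-Y9-Q2-DC: 14+21+24+23+9+5 = 96
DC-W7-Y5-V4-Q2-Y9-DC: 14+21+24+14+9+6 = 88
DC-W7-Y5-Y9-V4-Q2-DC: 14+21+1+23+14+5 = 78
DC-W7-Y5-Y9-Q2-V4-DC: 14+21+1+9+14+17 = 76
DC-W7-Y5-Q2-V4-Y9-DC: 14+21+10+14+23+6 = 88
DC-W7-Y5-Q2-Y9-V4-DC: 14+21+10+9+23+17 = 94
DC-W7-V4-Y5-Y9-Q2-DC: 14+3+24+1+9+5 = 56
DC-W7-V4-Y5-Q2-Y9-DC: 14+3+24+10+9+6 = 66
DC-W7-V4-Y9-Y5-Q2-DC: 14+3+23+1+10+5 = 56
DC-W7-V4-Y9-Q2-Y5-DC: 14+3+23+9+10+7 = 66
DC-W7-V4-Q2-Y5-Y9-DC: 14+3+14+10+1+6 = 48
DC-W7-V4-Q2-Y9-Y5-DC: 14+3+14+9+1+7 = 48
DC-W7-Y9-Y5-V4-Q2-DC: 14+20+1+24+14+5 = 78
DC-W7-Y9-Y5-Q2-V4-DC: 14+20+1+10+14+17 = 76
… (46 more)
The minimum is 48.
One optimal route: DC → W7 → V4 → Q2 → Y5 → Y9 → DC (or its reverse).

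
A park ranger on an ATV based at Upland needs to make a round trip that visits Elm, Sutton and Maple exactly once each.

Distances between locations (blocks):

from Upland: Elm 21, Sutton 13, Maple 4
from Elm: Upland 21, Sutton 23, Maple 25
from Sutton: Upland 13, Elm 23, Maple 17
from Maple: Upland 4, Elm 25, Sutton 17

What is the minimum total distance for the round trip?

65 blocks — the shortest possible round trip.

There are 3 distinct closed tours to check (reversals are equivalent).
Upland - Elm - Sutton - Maple - Upland: 21+23+17+4 = 65
Upland - Elm - Maple - Sutton - Upland: 21+25+17+13 = 76
Upland - Sutton - Elm - Maple - Upland: 13+23+25+4 = 65
The minimum is 65.
One optimal route: Upland → Elm → Sutton → Maple → Upland (or its reverse).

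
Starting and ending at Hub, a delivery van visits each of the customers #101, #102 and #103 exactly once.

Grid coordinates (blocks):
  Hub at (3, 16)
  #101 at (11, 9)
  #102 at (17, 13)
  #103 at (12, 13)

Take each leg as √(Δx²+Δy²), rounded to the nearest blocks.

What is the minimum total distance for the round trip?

With 3 stops there are 3!/2 = 3 distinct round trips (a route and its reverse cost the same).
Hub - #101 - #102 - #103 - Hub: 11+7+5+9 = 32
Hub - #101 - #103 - #102 - Hub: 11+4+5+14 = 34
Hub - #102 - #101 - #103 - Hub: 14+7+4+9 = 34
The minimum is 32.
One optimal route: Hub → #101 → #102 → #103 → Hub (or its reverse).

32 blocks — the shortest possible round trip.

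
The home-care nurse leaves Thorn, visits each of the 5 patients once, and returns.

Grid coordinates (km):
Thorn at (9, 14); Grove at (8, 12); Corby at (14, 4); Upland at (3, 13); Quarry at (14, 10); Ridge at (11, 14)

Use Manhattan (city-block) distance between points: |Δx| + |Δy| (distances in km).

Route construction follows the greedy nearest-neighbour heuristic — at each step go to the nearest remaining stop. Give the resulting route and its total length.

At Thorn the remaining stops are Ridge 2, Grove 3, Upland 7, Quarry 9, Corby 15; go to Ridge.
At Ridge the remaining stops are Grove 5, Quarry 7, Upland 9, Corby 13; go to Grove.
At Grove the remaining stops are Upland 6, Quarry 8, Corby 14; go to Upland.
At Upland the remaining stops are Quarry 14, Corby 20; go to Quarry.
At Quarry the remaining stops are Corby 6; go to Corby.
Return Corby→Thorn: 15.
Total = 2 + 5 + 6 + 14 + 6 + 15 = 48.

48 km along Thorn → Ridge → Grove → Upland → Quarry → Corby → Thorn.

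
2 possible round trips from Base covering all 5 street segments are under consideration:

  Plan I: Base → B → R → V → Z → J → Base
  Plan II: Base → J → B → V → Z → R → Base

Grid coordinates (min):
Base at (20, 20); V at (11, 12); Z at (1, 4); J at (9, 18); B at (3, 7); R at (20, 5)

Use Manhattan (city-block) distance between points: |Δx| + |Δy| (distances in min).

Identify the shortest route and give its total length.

Shortest is Plan II, total 96 min.

Plan I: 30 + 19 + 16 + 18 + 22 + 13 = 118
Plan II: 13 + 17 + 13 + 18 + 20 + 15 = 96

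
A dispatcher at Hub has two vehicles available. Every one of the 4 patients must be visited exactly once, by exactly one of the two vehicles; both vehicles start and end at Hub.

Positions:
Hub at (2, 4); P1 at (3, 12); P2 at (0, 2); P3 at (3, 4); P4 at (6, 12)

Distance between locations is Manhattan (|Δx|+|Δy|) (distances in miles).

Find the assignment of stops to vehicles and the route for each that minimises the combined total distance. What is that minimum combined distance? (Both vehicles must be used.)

32 miles — the smallest possible combined total.

There are 2^3 − 1 = 7 ways to divide the 4 stops into two non-empty groups. For each, the best each vehicle can do is its own shortest tour through its group:
  {P1} + {P2, P3, P4}: 18 + 32 = 50
  {P2} + {P1, P3, P4}: 8 + 24 = 32
  {P1, P2} + {P3, P4}: 26 + 24 = 50
  {P3} + {P1, P2, P4}: 2 + 32 = 34
  {P1, P3} + {P2, P4}: 18 + 32 = 50
  {P2, P3} + {P1, P4}: 10 + 24 = 34
  … (7 splits in total)
Best: vehicle 1 Hub → P2 → Hub = 8; vehicle 2 Hub → P1 → P4 → P3 → Hub = 24; combined 32.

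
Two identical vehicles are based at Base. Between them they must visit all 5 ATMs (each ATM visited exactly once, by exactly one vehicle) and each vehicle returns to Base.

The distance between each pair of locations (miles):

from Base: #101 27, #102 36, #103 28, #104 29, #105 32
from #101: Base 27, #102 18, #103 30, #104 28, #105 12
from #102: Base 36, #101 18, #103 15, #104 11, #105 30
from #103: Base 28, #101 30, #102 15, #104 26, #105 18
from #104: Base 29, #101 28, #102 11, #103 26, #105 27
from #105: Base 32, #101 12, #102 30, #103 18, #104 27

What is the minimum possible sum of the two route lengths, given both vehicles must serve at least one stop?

Minimum combined distance: 154 miles.

Check every non-empty split of the stops between the two vehicles; for each half take its own optimal tour:
  {#101} + {#102, #103, #104, #105}: 54 + 105 = 159
  {#102} + {#101, #103, #104, #105}: 72 + 112 = 184
  {#101, #102} + {#103, #104, #105}: 81 + 102 = 183
  {#103} + {#101, #102, #104, #105}: 56 + 102 = 158
  {#101, #103} + {#102, #104, #105}: 85 + 102 = 187
  {#102, #103} + {#101, #104, #105}: 79 + 95 = 174
  … (15 splits in total)
  {#102, #103, #104} + {#101, #105}: 83 + 71 = 154  ← best
Best: vehicle 1 Base → #103 → #102 → #104 → Base = 83; vehicle 2 Base → #101 → #105 → Base = 71; combined 154.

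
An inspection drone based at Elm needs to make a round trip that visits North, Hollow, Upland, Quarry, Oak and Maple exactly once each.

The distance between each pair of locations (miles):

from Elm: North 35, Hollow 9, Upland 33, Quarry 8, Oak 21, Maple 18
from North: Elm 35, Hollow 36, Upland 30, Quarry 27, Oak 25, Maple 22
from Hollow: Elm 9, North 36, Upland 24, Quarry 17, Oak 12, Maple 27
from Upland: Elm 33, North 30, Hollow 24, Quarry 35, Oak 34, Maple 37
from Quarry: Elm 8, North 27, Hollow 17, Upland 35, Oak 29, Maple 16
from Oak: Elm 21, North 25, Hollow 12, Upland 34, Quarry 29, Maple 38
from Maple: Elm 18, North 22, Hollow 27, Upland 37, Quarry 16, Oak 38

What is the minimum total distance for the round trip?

There are 360 distinct closed tours to check (reversals are equivalent).
Elm - North - Hollow - Upland - Quarry - Oak - Maple - Elm: 35+36+24+35+29+38+18 = 215
Elm - North - Hollow - Upland - Quarry - Maple - Oak - Elm: 35+36+24+35+16+38+21 = 205
Elm - North - Hollow - Upland - Oak - Quarry - Maple - Elm: 35+36+24+34+29+16+18 = 192
Elm - North - Hollow - Upland - Oak - Maple - Quarry - Elm: 35+36+24+34+38+16+8 = 191
Elm - North - Hollow - Upland - Maple - Quarry - Oak - Elm: 35+36+24+37+16+29+21 = 198
Elm - North - Hollow - Upland - Maple - Oak - Quarry - Elm: 35+36+24+37+38+29+8 = 207
Elm - North - Hollow - Quarry - Upland - Oak - Maple - Elm: 35+36+17+35+34+38+18 = 213
Elm - North - Hollow - Quarry - Upland - Maple - Oak - Elm: 35+36+17+35+37+38+21 = 219
… (352 more)
Elm - Hollow - Oak - Upland - North - Maple - Quarry - Elm: 9+12+34+30+22+16+8 = 131  ← best
The minimum is 131.
One optimal route: Elm → Hollow → Oak → Upland → North → Maple → Quarry → Elm (or its reverse).

Shortest round trip = 131 miles.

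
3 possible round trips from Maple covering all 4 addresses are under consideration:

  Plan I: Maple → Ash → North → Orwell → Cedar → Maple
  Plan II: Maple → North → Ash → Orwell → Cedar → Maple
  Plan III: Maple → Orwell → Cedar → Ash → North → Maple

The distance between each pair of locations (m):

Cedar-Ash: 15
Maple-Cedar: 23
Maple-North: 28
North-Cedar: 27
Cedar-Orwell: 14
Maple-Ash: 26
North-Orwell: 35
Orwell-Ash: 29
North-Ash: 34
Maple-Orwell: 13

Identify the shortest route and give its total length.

Plan I: 26 + 34 + 35 + 14 + 23 = 132
Plan II: 28 + 34 + 29 + 14 + 23 = 128
Plan III: 13 + 14 + 15 + 34 + 28 = 104

Shortest is Plan III, total 104 m.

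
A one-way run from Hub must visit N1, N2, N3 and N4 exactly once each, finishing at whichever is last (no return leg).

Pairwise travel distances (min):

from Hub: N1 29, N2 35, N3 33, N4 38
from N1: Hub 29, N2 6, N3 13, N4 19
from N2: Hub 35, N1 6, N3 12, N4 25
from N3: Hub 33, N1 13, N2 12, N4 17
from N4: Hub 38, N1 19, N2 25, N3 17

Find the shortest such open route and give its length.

There are 4! = 24 possible orderings.
Hub→N1→N2→N3→N4: 29+6+12+17 = 64
Hub→N1→N2→N4→N3: 29+6+25+17 = 77
Hub→N1→N3→N2→N4: 29+13+12+25 = 79
Hub→N1→N3→N4→N2: 29+13+17+25 = 84
Hub→N1→N4→N2→N3: 29+19+25+12 = 85
Hub→N1→N4→N3→N2: 29+19+17+12 = 77
Hub→N2→N1→N3→N4: 35+6+13+17 = 71
Hub→N2→N1→N4→N3: 35+6+19+17 = 77
Hub→N2→N3→N1→N4: 35+12+13+19 = 79
Hub→N2→N3→N4→N1: 35+12+17+19 = 83
Hub→N2→N4→N1→N3: 35+25+19+13 = 92
Hub→N2→N4→N3→N1: 35+25+17+13 = 90
Hub→N3→N1→N2→N4: 33+13+6+25 = 77
Hub→N3→N1→N4→N2: 33+13+19+25 = 90
… (10 more)
The minimum is 64.
One shortest path: Hub → N1 → N2 → N3 → N4.

64 min — the minimum one-way total.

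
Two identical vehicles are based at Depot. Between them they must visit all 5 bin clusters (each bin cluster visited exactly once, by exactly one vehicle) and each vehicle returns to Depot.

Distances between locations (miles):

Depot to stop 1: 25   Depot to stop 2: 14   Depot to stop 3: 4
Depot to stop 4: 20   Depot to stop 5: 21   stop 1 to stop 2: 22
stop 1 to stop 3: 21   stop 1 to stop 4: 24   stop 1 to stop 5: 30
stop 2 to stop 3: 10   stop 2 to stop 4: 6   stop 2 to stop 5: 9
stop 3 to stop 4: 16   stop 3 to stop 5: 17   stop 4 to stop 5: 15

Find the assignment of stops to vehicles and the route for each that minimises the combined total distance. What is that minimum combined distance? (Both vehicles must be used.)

Try each way of splitting the stops between the two vehicles (each non-empty) and, for each split, find the best tour for each vehicle:
  {stop 1} + {stop 2, stop 3, stop 4, stop 5}: 50 + 56 = 106
  {stop 2} + {stop 1, stop 3, stop 4, stop 5}: 28 + 85 = 113
  {stop 1, stop 2} + {stop 3, stop 4, stop 5}: 61 + 56 = 117
  {stop 3} + {stop 1, stop 2, stop 4, stop 5}: 8 + 85 = 93
  {stop 1, stop 3} + {stop 2, stop 4, stop 5}: 50 + 56 = 106
  {stop 2, stop 3} + {stop 1, stop 4, stop 5}: 28 + 85 = 113
  … (15 splits in total)
Best: vehicle 1 Depot → stop 3 → Depot = 8; vehicle 2 Depot → stop 1 → stop 4 → stop 2 → stop 5 → Depot = 85; combined 93.

Minimum combined distance: 93 miles.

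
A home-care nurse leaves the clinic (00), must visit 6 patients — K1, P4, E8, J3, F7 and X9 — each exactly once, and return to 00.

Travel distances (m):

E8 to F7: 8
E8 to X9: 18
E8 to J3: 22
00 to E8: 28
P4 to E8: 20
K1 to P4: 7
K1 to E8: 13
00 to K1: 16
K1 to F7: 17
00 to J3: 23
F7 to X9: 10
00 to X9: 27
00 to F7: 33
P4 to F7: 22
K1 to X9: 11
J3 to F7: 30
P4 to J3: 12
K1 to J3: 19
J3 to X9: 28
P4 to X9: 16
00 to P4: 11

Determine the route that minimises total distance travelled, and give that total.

With 6 stops there are 6!/2 = 360 distinct round trips (a route and its reverse cost the same).
00 - K1 - P4 - E8 - J3 - F7 - X9 - 00: 16+7+20+22+30+10+27 = 132
00 - K1 - P4 - E8 - J3 - X9 - F7 - 00: 16+7+20+22+28+10+33 = 136
00 - K1 - P4 - E8 - F7 - J3 - X9 - 00: 16+7+20+8+30+28+27 = 136
00 - K1 - P4 - E8 - F7 - X9 - J3 - 00: 16+7+20+8+10+28+23 = 112
00 - K1 - P4 - E8 - X9 - J3 - F7 - 00: 16+7+20+18+28+30+33 = 152
00 - K1 - P4 - E8 - X9 - F7 - J3 - 00: 16+7+20+18+10+30+23 = 124
00 - K1 - P4 - J3 - E8 - F7 - X9 - 00: 16+7+12+22+8+10+27 = 102
00 - K1 - P4 - J3 - E8 - X9 - F7 - 00: 16+7+12+22+18+10+33 = 118
… (352 more)
00 - K1 - X9 - F7 - E8 - J3 - P4 - 00: 16+11+10+8+22+12+11 = 90  ← best
The minimum is 90.
One optimal route: 00 → K1 → X9 → F7 → E8 → J3 → P4 → 00 (or its reverse).

Minimum total distance: 90 m.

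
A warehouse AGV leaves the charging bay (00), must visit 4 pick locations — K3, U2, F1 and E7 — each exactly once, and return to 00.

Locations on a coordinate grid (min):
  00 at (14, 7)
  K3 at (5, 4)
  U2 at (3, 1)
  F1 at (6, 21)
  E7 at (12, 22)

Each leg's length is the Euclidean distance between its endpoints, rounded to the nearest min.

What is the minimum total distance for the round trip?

54 min — the shortest possible round trip.

With 4 stops there are 4!/2 = 12 distinct round trips (a route and its reverse cost the same).
00→K3→U2→F1→E7→00: 9+4+20+6+15 = 54
00→K3→U2→E7→F1→00: 9+4+23+6+16 = 58
00→K3→F1→U2→E7→00: 9+17+20+23+15 = 84
00→K3→F1→E7→U2→00: 9+17+6+23+13 = 68
00→K3→E7→U2→F1→00: 9+19+23+20+16 = 87
00→K3→E7→F1→U2→00: 9+19+6+20+13 = 67
00→U2→K3→F1→E7→00: 13+4+17+6+15 = 55
00→U2→K3→E7→F1→00: 13+4+19+6+16 = 58
00→U2→F1→K3→E7→00: 13+20+17+19+15 = 84
00→U2→E7→K3→F1→00: 13+23+19+17+16 = 88
00→F1→K3→U2→E7→00: 16+17+4+23+15 = 75
00→F1→U2→K3→E7→00: 16+20+4+19+15 = 74
The minimum is 54.
One optimal route: 00 → K3 → U2 → F1 → E7 → 00 (or its reverse).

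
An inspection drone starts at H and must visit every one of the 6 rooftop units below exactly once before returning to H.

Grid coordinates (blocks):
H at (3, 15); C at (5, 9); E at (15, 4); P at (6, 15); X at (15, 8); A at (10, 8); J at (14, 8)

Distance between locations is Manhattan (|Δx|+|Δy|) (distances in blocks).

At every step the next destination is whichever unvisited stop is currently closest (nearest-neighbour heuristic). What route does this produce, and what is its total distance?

Total distance 48 blocks via the nearest-neighbour route H → P → C → A → J → X → E → H.

H → [P:3 / C:8 / A:14 / J:18 / X:19 / E:23] → P (3)
P → [C:7 / A:11 / J:15 / X:16 / E:20] → C (7)
C → [A:6 / J:10 / X:11 / E:15] → A (6)
A → [J:4 / X:5 / E:9] → J (4)
J → [X:1 / E:5] → X (1)
X → [E:4] → E (4)
Return E→H: 23.
Total = 3 + 7 + 6 + 4 + 1 + 4 + 23 = 48.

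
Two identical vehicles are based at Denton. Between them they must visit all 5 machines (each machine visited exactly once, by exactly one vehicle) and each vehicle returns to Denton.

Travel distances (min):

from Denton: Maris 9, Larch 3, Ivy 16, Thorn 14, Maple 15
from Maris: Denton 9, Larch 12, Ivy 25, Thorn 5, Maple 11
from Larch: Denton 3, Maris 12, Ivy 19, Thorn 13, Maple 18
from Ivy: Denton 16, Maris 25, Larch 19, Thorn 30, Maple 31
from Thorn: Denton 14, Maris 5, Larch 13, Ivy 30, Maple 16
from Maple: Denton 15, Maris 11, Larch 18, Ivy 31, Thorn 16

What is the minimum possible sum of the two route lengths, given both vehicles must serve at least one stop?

There are 2^4 − 1 = 15 ways to divide the 5 stops into two non-empty groups. For each, the best each vehicle can do is its own shortest tour through its group:
  {Maris} + {Larch, Ivy, Thorn, Maple}: 18 + 79 = 97
  {Larch} + {Maris, Ivy, Thorn, Maple}: 6 + 77 = 83
  {Maris, Larch} + {Ivy, Thorn, Maple}: 24 + 77 = 101
  {Ivy} + {Maris, Larch, Thorn, Maple}: 32 + 47 = 79
  {Maris, Ivy} + {Larch, Thorn, Maple}: 50 + 47 = 97
  {Larch, Ivy} + {Maris, Thorn, Maple}: 38 + 45 = 83
  … (15 splits in total)
Best: vehicle 1 Denton → Ivy → Denton = 32; vehicle 2 Denton → Larch → Thorn → Maris → Maple → Denton = 47; combined 79.

Minimum combined distance: 79 min.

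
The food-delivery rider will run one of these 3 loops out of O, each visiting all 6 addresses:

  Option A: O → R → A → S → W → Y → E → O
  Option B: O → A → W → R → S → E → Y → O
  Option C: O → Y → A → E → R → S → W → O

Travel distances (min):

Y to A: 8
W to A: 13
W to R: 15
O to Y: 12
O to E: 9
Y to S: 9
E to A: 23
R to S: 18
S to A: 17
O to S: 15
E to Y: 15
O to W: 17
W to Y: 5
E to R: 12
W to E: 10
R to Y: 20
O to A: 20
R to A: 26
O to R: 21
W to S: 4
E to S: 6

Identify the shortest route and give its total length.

Option A: 21 + 26 + 17 + 4 + 5 + 15 + 9 = 97
Option B: 20 + 13 + 15 + 18 + 6 + 15 + 12 = 99
Option C: 12 + 8 + 23 + 12 + 18 + 4 + 17 = 94

94 min — Option C is the shortest.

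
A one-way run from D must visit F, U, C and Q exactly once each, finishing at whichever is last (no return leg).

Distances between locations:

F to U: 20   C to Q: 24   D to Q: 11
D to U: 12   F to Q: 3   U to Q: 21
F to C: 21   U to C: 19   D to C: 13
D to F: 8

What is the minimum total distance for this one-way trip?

There are 4! = 24 possible orderings.
D → F → U → C → Q: 8+20+19+24 = 71
D → F → U → Q → C: 8+20+21+24 = 73
D → F → C → U → Q: 8+21+19+21 = 69
D → F → C → Q → U: 8+21+24+21 = 74
D → F → Q → U → C: 8+3+21+19 = 51
D → F → Q → C → U: 8+3+24+19 = 54
D → U → F → C → Q: 12+20+21+24 = 77
D → U → F → Q → C: 12+20+3+24 = 59
D → U → C → F → Q: 12+19+21+3 = 55
D → U → C → Q → F: 12+19+24+3 = 58
D → U → Q → F → C: 12+21+3+21 = 57
D → U → Q → C → F: 12+21+24+21 = 78
D → C → F → U → Q: 13+21+20+21 = 75
D → C → F → Q → U: 13+21+3+21 = 58
… (10 more)
The minimum is 51.
One shortest path: D → F → Q → U → C.

51 — the minimum one-way total.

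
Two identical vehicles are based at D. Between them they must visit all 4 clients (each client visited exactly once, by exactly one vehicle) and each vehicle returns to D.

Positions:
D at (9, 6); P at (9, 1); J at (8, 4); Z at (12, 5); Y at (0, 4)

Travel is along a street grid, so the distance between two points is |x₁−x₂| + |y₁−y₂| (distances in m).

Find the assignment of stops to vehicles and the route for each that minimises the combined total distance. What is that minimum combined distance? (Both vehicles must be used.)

Minimum combined distance: 36 m.

There are 2^3 − 1 = 7 ways to divide the 4 stops into two non-empty groups. For each, the best each vehicle can do is its own shortest tour through its group:
  {P} + {J, Z, Y}: 10 + 28 = 38
  {J} + {P, Z, Y}: 6 + 34 = 40
  {P, J} + {Z, Y}: 12 + 28 = 40
  {Z} + {P, J, Y}: 8 + 28 = 36
  {P, Z} + {J, Y}: 16 + 22 = 38
  {J, Z} + {P, Y}: 12 + 28 = 40
  … (7 splits in total)
Best: vehicle 1 D → Z → D = 8; vehicle 2 D → P → J → Y → D = 28; combined 36.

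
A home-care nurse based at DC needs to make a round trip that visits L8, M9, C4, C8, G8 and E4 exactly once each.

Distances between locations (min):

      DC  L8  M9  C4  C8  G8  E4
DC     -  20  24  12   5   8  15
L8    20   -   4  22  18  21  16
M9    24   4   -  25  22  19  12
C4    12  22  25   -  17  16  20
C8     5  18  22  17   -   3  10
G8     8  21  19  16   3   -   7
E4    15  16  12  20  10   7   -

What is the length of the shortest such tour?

65 min — the shortest possible round trip.

With 6 stops there are 6!/2 = 360 distinct round trips (a route and its reverse cost the same).
DC→L8→M9→C4→C8→G8→E4→DC: 20+4+25+17+3+7+15 = 91
DC→L8→M9→C4→C8→E4→G8→DC: 20+4+25+17+10+7+8 = 91
DC→L8→M9→C4→G8→C8→E4→DC: 20+4+25+16+3+10+15 = 93
DC→L8→M9→C4→G8→E4→C8→DC: 20+4+25+16+7+10+5 = 87
DC→L8→M9→C4→E4→C8→G8→DC: 20+4+25+20+10+3+8 = 90
DC→L8→M9→C4→E4→G8→C8→DC: 20+4+25+20+7+3+5 = 84
DC→L8→M9→C8→C4→G8→E4→DC: 20+4+22+17+16+7+15 = 101
DC→L8→M9→C8→C4→E4→G8→DC: 20+4+22+17+20+7+8 = 98
… (352 more)
DC→C4→L8→M9→E4→G8→C8→DC: 12+22+4+12+7+3+5 = 65  ← best
The minimum is 65.
One optimal route: DC → C4 → L8 → M9 → E4 → G8 → C8 → DC (or its reverse).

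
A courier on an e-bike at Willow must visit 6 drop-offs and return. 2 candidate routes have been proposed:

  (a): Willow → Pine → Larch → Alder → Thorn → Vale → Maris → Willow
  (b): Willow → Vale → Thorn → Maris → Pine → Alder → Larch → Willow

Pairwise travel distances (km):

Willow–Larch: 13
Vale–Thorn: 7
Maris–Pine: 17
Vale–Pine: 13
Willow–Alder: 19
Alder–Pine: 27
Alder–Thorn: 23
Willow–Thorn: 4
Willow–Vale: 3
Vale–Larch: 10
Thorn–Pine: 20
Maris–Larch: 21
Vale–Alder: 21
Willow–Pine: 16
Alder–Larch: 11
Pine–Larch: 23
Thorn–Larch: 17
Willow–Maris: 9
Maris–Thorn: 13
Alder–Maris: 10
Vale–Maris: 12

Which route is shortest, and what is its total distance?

(a): 16 + 23 + 11 + 23 + 7 + 12 + 9 = 101
(b): 3 + 7 + 13 + 17 + 27 + 11 + 13 = 91

91 km — (b) is the shortest.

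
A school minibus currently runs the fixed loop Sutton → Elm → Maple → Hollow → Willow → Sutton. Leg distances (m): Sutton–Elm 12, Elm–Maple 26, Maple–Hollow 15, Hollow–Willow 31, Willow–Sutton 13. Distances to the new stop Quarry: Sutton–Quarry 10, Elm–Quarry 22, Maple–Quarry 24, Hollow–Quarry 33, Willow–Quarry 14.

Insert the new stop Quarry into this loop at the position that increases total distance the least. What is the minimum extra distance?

Adding 11 m by placing Quarry on the Willow–Sutton leg.

Insertion cost between consecutive stops i–j is d(i,Quarry) + d(Quarry,j) − d(i,j):
  between Sutton and Elm: 10 + 22 − 12 = 20
  between Elm and Maple: 22 + 24 − 26 = 20
  between Maple and Hollow: 24 + 33 − 15 = 42
  between Hollow and Willow: 33 + 14 − 31 = 16
  between Willow and Sutton: 14 + 10 − 13 = 11
Cheapest insertion is between Willow and Sutton, adding 11.
New total = 97 + 11 = 108.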